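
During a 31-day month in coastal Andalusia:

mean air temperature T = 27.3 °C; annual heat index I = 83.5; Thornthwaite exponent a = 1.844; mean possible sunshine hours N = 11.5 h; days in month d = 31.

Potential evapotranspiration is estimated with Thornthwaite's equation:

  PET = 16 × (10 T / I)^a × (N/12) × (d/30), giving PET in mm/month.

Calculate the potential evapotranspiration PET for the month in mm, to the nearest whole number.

141 mm

10T/I = 10 × 27.3 / 83.5 = 3.2695
(10T/I)^a = 3.2695^1.844 = 8.8859
Uncorrected PET = 16 × 8.8859 = 142.174 mm
Correction = (N/12)(d/30) = (11.5/12)(31/30) = 0.9903
PET = 142.174 × 0.9903 = 140.795 mm/month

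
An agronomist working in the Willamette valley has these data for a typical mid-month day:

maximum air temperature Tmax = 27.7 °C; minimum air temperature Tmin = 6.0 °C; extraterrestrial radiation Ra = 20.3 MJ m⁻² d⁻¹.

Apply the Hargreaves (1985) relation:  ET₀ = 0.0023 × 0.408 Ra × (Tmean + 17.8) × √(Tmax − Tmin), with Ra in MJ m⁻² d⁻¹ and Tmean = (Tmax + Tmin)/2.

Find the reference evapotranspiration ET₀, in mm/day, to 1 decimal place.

3.1 mm/day

Tmean = (27.7 + 6.0)/2 = 16.85 °C
0.408 Ra = 0.408 × 20.3 = 8.2824 mm/d equivalent
ET₀ = 0.0023 × 8.2824 × (16.85 + 17.8) × √21.7 = 0.0023 × 8.2824 × 34.65 × 4.6583 = 3.0748 mm/d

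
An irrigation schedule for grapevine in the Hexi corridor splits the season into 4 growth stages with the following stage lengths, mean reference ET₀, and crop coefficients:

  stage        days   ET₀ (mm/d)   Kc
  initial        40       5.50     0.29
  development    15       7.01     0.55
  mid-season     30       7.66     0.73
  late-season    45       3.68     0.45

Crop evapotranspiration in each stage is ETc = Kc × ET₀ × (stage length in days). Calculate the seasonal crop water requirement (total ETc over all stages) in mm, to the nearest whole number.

364 mm

initial: 0.29 × 5.50 × 40 = 63.80 mm
development: 0.55 × 7.01 × 15 = 57.83 mm
mid-season: 0.73 × 7.66 × 30 = 167.75 mm
late-season: 0.45 × 3.68 × 45 = 74.52 mm
Seasonal total = 363.90 mm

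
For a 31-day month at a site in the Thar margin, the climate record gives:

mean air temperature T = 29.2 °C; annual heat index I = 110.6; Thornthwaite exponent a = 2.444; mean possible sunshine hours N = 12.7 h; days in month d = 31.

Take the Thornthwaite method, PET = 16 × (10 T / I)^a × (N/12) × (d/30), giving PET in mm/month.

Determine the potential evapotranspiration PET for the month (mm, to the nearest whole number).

10T/I = 10 × 29.2 / 110.6 = 2.6401
(10T/I)^a = 2.6401^2.444 = 10.7261
Uncorrected PET = 16 × 10.7261 = 171.618 mm
Correction = (N/12)(d/30) = (12.7/12)(31/30) = 1.0936
PET = 171.618 × 1.0936 = 187.681 mm/month

188 mm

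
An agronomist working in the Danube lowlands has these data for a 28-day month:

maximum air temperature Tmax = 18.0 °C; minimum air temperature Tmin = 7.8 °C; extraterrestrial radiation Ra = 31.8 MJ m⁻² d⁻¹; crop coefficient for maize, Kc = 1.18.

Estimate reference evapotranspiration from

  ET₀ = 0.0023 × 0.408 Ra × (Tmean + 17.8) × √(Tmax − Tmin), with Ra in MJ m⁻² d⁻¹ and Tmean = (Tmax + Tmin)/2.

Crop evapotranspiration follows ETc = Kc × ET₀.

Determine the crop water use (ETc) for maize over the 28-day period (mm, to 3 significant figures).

Tmean = (18.0 + 7.8)/2 = 12.90 °C
0.408 Ra = 0.408 × 31.8 = 12.9744 mm/d equivalent
ET₀ = 0.0023 × 12.9744 × (12.90 + 17.8) × √10.2 = 0.0023 × 12.9744 × 30.70 × 3.1937 = 2.9258 mm/d
ETc = Kc × ET₀ = 1.18 × 2.9258 = 3.4524 mm/d
Over 28 days: 3.4524 × 28 = 96.667 mm

96.7 mm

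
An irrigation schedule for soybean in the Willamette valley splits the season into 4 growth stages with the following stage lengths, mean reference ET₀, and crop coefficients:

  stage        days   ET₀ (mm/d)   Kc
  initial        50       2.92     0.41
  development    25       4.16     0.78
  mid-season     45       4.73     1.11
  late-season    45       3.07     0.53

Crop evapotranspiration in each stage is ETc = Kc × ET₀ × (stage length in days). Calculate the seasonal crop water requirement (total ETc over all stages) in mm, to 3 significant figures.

450 mm

initial: 0.41 × 2.92 × 50 = 59.86 mm
development: 0.78 × 4.16 × 25 = 81.12 mm
mid-season: 1.11 × 4.73 × 45 = 236.26 mm
late-season: 0.53 × 3.07 × 45 = 73.22 mm
Seasonal total = 450.46 mm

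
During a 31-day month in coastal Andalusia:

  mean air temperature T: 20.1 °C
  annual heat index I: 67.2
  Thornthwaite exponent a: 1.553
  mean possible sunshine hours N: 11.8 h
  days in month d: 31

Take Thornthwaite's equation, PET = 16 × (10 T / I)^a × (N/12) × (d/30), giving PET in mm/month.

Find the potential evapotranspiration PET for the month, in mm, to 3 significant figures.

10T/I = 10 × 20.1 / 67.2 = 2.9911
(10T/I)^a = 2.9911^1.553 = 5.4823
Uncorrected PET = 16 × 5.4823 = 87.717 mm
Correction = (N/12)(d/30) = (11.8/12)(31/30) = 1.0161
PET = 87.717 × 1.0161 = 89.129 mm/month

89.1 mm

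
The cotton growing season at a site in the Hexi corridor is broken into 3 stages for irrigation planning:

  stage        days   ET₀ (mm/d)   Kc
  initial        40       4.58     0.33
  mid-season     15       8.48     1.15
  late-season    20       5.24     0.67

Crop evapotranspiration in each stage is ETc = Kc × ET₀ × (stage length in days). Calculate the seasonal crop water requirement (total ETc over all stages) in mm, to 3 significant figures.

initial: 0.33 × 4.58 × 40 = 60.46 mm
mid-season: 1.15 × 8.48 × 15 = 146.28 mm
late-season: 0.67 × 5.24 × 20 = 70.22 mm
Seasonal total = 276.96 mm

277 mm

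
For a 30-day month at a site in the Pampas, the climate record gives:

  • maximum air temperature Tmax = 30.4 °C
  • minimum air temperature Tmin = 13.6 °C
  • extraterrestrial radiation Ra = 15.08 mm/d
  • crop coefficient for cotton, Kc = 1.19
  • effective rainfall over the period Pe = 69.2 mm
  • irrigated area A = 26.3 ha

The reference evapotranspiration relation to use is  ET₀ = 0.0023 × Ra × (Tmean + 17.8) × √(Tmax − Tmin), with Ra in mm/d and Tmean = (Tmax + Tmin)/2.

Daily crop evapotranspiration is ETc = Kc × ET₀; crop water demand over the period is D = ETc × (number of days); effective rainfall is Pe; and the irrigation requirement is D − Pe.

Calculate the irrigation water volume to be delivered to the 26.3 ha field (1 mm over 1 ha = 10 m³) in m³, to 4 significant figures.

Tmean = (30.4 + 13.6)/2 = 22.00 °C
ET₀ = 0.0023 × 15.08 × (22.00 + 17.8) × √16.8 = 0.0023 × 15.08 × 39.80 × 4.0988 = 5.6581 mm/d
ETc = Kc × ET₀ = 1.19 × 5.6581 = 6.7331 mm/d
Crop demand D = ETc × 30 d = 6.7331 × 30 = 201.993 mm
D − Pe = 201.993 − 69.2 = 132.793 mm
Volume = 132.793 mm × 26.3 ha × 10 = 34924.6 m³

34920 m³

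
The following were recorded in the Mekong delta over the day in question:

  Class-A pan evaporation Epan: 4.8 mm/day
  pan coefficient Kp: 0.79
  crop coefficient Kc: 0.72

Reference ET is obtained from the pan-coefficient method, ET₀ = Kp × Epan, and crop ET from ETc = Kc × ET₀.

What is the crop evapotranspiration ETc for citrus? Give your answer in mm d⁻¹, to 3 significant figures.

2.73 mm d⁻¹

ET₀ = 0.79 × 4.8 = 3.7920 mm/d
ETc = Kc × ET₀ = 0.72 × 3.7920 = 2.7302 mm/d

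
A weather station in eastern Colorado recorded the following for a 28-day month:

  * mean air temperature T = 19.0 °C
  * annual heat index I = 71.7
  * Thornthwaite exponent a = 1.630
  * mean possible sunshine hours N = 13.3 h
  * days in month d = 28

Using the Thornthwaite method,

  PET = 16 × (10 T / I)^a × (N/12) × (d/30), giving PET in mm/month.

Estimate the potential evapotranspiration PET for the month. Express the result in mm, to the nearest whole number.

81 mm

10T/I = 10 × 19.0 / 71.7 = 2.6499
(10T/I)^a = 2.6499^1.630 = 4.8963
Uncorrected PET = 16 × 4.8963 = 78.341 mm
Correction = (N/12)(d/30) = (13.3/12)(28/30) = 1.0344
PET = 78.341 × 1.0344 = 81.036 mm/month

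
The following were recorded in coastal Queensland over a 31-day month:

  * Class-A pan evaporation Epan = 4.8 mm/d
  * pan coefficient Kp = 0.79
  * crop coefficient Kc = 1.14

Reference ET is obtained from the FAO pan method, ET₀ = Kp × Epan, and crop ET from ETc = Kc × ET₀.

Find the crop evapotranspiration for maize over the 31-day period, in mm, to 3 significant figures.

134 mm

ET₀ = 0.79 × 4.8 = 3.7920 mm/d
ETc = Kc × ET₀ = 1.14 × 3.7920 = 4.3229 mm/d
Over 31 days: 4.3229 × 31 = 134.010 mm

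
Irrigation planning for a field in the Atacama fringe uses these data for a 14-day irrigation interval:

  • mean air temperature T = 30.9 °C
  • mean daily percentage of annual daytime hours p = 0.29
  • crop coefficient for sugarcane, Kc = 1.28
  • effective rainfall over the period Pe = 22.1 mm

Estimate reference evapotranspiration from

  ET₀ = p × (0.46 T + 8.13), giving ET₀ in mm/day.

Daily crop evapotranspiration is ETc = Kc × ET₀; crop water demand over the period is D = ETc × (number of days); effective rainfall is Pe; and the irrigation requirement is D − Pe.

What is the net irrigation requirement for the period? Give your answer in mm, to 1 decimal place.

94.0 mm

ET₀ = 0.29 × (0.46 × 30.9 + 8.13) = 0.29 × 22.344 = 6.4798 mm/d
ETc = Kc × ET₀ = 1.28 × 6.4798 = 8.2941 mm/d
Crop demand D = ETc × 14 d = 8.2941 × 14 = 116.117 mm
D − Pe = 116.117 − 22.1 = 94.017 mm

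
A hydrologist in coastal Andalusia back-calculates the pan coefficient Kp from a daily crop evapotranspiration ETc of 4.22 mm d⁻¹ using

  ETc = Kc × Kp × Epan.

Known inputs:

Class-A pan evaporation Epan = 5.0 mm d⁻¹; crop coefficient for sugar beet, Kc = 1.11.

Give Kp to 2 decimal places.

0.76

ETc = Kc × Kp × Epan  ⇒  Kp = ETc / (Kc × Epan)
Kp = 4.22 / (1.11 × 5.0) = 4.22 / 5.550 = 0.7604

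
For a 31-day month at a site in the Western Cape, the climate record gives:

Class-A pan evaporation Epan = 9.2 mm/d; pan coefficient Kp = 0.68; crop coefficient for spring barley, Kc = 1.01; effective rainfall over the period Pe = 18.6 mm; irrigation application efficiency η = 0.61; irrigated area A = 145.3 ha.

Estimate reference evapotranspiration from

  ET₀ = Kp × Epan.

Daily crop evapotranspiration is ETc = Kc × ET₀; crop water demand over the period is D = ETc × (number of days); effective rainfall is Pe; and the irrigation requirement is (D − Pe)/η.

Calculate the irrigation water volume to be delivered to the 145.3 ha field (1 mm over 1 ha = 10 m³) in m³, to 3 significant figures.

ET₀ = 0.68 × 9.2 = 6.2560 mm/d
ETc = Kc × ET₀ = 1.01 × 6.2560 = 6.3186 mm/d
Crop demand D = ETc × 31 d = 6.3186 × 31 = 195.877 mm
D − Pe = 195.877 − 18.6 = 177.277 mm
Gross irrigation = 177.277 / 0.61 = 290.618 mm
Volume = 290.618 mm × 145.3 ha × 10 = 422268.0 m³

422000 m³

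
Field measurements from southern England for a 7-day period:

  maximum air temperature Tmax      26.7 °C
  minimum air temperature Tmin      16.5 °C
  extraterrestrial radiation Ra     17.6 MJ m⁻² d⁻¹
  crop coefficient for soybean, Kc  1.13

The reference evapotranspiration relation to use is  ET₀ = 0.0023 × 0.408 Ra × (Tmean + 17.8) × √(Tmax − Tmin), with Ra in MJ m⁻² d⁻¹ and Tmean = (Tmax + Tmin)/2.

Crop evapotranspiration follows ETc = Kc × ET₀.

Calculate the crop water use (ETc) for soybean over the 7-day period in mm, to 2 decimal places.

Tmean = (26.7 + 16.5)/2 = 21.60 °C
0.408 Ra = 0.408 × 17.6 = 7.1808 mm/d equivalent
ET₀ = 0.0023 × 7.1808 × (21.60 + 17.8) × √10.2 = 0.0023 × 7.1808 × 39.40 × 3.1937 = 2.0782 mm/d
ETc = Kc × ET₀ = 1.13 × 2.0782 = 2.3484 mm/d
Over 7 days: 2.3484 × 7 = 16.439 mm

16.44 mm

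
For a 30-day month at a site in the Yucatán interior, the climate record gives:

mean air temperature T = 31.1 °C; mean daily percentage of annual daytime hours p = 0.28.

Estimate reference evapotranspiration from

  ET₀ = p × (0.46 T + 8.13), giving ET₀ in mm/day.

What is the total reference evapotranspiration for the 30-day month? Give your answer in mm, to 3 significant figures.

188 mm

ET₀ = 0.28 × (0.46 × 31.1 + 8.13) = 0.28 × 22.436 = 6.2821 mm/d
Monthly total = 6.2821 × 30 = 188.463 mm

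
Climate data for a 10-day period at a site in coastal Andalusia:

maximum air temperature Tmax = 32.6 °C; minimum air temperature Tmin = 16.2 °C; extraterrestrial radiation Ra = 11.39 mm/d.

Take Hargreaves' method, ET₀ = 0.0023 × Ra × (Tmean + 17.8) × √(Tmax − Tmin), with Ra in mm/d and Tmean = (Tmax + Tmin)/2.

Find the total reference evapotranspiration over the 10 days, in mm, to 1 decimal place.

44.8 mm

Tmean = (32.6 + 16.2)/2 = 24.40 °C
ET₀ = 0.0023 × 11.39 × (24.40 + 17.8) × √16.4 = 0.0023 × 11.39 × 42.20 × 4.0497 = 4.4770 mm/d
Over 10 days: 4.4770 × 10 = 44.770 mm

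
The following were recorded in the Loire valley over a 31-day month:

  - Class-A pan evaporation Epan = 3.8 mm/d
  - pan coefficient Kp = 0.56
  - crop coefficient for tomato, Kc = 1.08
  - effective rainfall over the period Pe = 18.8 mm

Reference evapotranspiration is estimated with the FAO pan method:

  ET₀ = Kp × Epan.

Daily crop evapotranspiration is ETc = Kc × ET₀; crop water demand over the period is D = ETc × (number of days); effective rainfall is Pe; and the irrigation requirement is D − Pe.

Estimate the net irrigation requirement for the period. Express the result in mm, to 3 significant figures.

ET₀ = 0.56 × 3.8 = 2.1280 mm/d
ETc = Kc × ET₀ = 1.08 × 2.1280 = 2.2982 mm/d
Crop demand D = ETc × 31 d = 2.2982 × 31 = 71.244 mm
D − Pe = 71.244 − 18.8 = 52.444 mm

52.4 mm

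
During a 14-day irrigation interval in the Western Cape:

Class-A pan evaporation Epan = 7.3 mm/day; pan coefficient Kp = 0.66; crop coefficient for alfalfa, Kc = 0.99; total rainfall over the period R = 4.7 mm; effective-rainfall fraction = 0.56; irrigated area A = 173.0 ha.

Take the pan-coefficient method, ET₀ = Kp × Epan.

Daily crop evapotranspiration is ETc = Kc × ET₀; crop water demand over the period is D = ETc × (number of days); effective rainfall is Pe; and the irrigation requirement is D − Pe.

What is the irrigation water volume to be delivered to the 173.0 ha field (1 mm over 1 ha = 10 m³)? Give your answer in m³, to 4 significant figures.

ET₀ = 0.66 × 7.3 = 4.8180 mm/d
ETc = Kc × ET₀ = 0.99 × 4.8180 = 4.7698 mm/d
Crop demand D = ETc × 14 d = 4.7698 × 14 = 66.777 mm
Pe = 0.56 × 4.7 = 2.632 mm
D − Pe = 66.777 − 2.632 = 64.145 mm
Volume = 64.145 mm × 173.0 ha × 10 = 110970.9 m³

111000 m³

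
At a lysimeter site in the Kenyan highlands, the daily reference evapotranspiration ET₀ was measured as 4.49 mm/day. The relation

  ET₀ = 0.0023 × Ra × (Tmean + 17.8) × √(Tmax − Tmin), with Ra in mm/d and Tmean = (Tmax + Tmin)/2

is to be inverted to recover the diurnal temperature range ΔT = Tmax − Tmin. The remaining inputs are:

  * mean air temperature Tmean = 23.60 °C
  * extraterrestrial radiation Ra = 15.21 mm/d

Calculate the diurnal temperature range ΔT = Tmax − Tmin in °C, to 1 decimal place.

√ΔT = ET₀ / [0.0023 × Ra × (Tmean+17.8)] = 4.49 / (0.0023 × 15.21 × 41.40) = 3.1002
ΔT = 3.1002² = 9.611 °C

9.6 °C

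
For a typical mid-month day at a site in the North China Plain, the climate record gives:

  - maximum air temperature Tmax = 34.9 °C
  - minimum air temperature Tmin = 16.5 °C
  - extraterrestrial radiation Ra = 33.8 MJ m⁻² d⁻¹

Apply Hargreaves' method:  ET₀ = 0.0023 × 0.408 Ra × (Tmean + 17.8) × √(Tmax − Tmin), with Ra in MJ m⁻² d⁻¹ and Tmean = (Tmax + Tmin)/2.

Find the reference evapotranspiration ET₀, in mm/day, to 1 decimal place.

5.9 mm/day

Tmean = (34.9 + 16.5)/2 = 25.70 °C
0.408 Ra = 0.408 × 33.8 = 13.7904 mm/d equivalent
ET₀ = 0.0023 × 13.7904 × (25.70 + 17.8) × √18.4 = 0.0023 × 13.7904 × 43.50 × 4.2895 = 5.9183 mm/d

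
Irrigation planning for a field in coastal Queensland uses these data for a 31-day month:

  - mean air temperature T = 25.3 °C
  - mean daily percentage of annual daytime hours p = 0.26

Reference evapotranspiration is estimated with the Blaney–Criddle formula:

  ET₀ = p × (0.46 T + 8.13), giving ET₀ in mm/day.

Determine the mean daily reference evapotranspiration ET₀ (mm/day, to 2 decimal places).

ET₀ = 0.26 × (0.46 × 25.3 + 8.13) = 0.26 × 19.768 = 5.1397 mm/d

5.14 mm/day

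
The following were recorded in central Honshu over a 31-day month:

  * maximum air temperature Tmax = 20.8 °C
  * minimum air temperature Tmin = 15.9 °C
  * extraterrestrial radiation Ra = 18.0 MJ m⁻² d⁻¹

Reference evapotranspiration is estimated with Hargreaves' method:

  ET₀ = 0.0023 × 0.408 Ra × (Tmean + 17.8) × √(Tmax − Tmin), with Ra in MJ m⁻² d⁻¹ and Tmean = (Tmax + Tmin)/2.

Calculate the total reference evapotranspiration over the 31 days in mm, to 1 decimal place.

41.9 mm

Tmean = (20.8 + 15.9)/2 = 18.35 °C
0.408 Ra = 0.408 × 18.0 = 7.3440 mm/d equivalent
ET₀ = 0.0023 × 7.3440 × (18.35 + 17.8) × √4.9 = 0.0023 × 7.3440 × 36.15 × 2.2136 = 1.3517 mm/d
Over 31 days: 1.3517 × 31 = 41.903 mm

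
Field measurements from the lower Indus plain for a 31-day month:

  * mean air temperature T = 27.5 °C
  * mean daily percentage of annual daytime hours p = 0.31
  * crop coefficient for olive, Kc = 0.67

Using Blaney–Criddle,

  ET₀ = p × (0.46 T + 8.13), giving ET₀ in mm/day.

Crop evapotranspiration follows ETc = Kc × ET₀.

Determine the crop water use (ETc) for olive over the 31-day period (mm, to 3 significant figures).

ET₀ = 0.31 × (0.46 × 27.5 + 8.13) = 0.31 × 20.780 = 6.4418 mm/d
ETc = Kc × ET₀ = 0.67 × 6.4418 = 4.3160 mm/d
Over 31 days: 4.3160 × 31 = 133.796 mm

134 mm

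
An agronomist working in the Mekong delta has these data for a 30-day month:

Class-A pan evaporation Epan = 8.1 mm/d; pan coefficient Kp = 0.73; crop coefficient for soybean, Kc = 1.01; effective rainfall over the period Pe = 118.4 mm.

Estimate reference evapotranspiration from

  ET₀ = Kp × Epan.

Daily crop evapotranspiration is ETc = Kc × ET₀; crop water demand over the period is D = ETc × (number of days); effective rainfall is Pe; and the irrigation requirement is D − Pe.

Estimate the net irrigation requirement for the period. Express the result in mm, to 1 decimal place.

60.8 mm

ET₀ = 0.73 × 8.1 = 5.9130 mm/d
ETc = Kc × ET₀ = 1.01 × 5.9130 = 5.9721 mm/d
Crop demand D = ETc × 30 d = 5.9721 × 30 = 179.163 mm
D − Pe = 179.163 − 118.4 = 60.763 mm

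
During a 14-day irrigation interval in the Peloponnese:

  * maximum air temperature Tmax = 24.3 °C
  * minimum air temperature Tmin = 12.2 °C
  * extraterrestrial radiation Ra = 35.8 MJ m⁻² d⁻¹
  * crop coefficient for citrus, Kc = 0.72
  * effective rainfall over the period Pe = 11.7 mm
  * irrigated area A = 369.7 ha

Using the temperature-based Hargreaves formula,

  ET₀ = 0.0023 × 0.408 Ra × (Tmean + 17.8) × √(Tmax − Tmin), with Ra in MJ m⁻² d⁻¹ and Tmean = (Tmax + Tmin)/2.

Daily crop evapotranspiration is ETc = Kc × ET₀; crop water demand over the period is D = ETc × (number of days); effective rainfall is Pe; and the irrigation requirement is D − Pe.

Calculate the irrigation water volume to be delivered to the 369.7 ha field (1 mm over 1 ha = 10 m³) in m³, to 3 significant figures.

114000 m³

Tmean = (24.3 + 12.2)/2 = 18.25 °C
0.408 Ra = 0.408 × 35.8 = 14.6064 mm/d equivalent
ET₀ = 0.0023 × 14.6064 × (18.25 + 17.8) × √12.1 = 0.0023 × 14.6064 × 36.05 × 3.4785 = 4.2128 mm/d
ETc = Kc × ET₀ = 0.72 × 4.2128 = 3.0332 mm/d
Crop demand D = ETc × 14 d = 3.0332 × 14 = 42.465 mm
D − Pe = 42.465 − 11.7 = 30.765 mm
Volume = 30.765 mm × 369.7 ha × 10 = 113738.2 m³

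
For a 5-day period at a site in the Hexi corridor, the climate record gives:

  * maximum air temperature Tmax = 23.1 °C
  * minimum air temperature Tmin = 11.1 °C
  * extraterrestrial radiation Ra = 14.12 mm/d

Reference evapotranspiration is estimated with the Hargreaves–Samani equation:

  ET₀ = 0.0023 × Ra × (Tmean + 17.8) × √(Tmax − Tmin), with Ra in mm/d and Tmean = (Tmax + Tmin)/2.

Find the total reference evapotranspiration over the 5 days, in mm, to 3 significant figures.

Tmean = (23.1 + 11.1)/2 = 17.10 °C
ET₀ = 0.0023 × 14.12 × (17.10 + 17.8) × √12.0 = 0.0023 × 14.12 × 34.90 × 3.4641 = 3.9263 mm/d
Over 5 days: 3.9263 × 5 = 19.632 mm

19.6 mm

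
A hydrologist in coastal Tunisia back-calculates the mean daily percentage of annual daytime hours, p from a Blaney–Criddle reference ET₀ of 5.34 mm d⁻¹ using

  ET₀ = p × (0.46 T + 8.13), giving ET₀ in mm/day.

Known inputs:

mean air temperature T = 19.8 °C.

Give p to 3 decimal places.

p = ET₀ / (0.46 T + 8.13) = 5.34 / (0.46 × 19.8 + 8.13) = 5.34 / 17.238 = 0.3098

0.310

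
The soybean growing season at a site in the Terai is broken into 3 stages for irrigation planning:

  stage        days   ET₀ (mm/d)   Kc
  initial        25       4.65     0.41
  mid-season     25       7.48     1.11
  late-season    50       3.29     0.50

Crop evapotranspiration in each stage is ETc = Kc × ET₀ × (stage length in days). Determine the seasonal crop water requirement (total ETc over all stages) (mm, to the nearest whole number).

initial: 0.41 × 4.65 × 25 = 47.66 mm
mid-season: 1.11 × 7.48 × 25 = 207.57 mm
late-season: 0.50 × 3.29 × 50 = 82.25 mm
Seasonal total = 337.48 mm

337 mm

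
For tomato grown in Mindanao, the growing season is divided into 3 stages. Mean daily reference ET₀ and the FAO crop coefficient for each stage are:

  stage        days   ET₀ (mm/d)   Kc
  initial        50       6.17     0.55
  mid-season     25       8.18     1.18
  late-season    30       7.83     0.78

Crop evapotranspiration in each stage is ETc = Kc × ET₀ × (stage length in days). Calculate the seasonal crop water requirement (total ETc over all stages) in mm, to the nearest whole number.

initial: 0.55 × 6.17 × 50 = 169.68 mm
mid-season: 1.18 × 8.18 × 25 = 241.31 mm
late-season: 0.78 × 7.83 × 30 = 183.22 mm
Seasonal total = 594.21 mm

594 mm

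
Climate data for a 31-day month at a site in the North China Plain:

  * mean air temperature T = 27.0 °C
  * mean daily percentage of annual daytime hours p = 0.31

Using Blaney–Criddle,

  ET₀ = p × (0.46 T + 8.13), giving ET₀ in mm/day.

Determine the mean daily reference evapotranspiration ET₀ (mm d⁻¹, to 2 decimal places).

ET₀ = 0.31 × (0.46 × 27.0 + 8.13) = 0.31 × 20.550 = 6.3705 mm/d

6.37 mm d⁻¹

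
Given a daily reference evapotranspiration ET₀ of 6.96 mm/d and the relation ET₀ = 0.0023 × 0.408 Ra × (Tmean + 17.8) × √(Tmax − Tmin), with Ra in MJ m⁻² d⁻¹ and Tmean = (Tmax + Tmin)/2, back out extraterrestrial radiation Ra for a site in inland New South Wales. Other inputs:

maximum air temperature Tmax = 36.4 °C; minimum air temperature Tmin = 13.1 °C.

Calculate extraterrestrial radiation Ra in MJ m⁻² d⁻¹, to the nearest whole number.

Tmean = (36.4+13.1)/2 = 24.75 °C; ΔT = 23.3
Ra = ET₀ / [0.0023 × 0.408 × (Tmean+17.8) × √ΔT]
   = 6.96 / (0.0023 × 0.408 × 42.55 × 4.8270) = 36.111 MJ m⁻² d⁻¹

36 MJ m⁻² d⁻¹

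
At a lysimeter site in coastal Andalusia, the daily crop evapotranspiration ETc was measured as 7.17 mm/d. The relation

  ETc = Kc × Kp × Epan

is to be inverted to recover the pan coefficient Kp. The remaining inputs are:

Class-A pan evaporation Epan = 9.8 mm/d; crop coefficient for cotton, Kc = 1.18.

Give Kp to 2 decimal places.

ETc = Kc × Kp × Epan  ⇒  Kp = ETc / (Kc × Epan)
Kp = 7.17 / (1.18 × 9.8) = 7.17 / 11.564 = 0.6200

0.62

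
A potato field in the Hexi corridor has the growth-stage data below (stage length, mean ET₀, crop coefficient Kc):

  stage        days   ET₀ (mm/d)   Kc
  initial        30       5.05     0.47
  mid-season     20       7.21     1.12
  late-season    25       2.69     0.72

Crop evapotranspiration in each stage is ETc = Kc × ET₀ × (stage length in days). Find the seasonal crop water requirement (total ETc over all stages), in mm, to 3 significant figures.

281 mm

initial: 0.47 × 5.05 × 30 = 71.21 mm
mid-season: 1.12 × 7.21 × 20 = 161.50 mm
late-season: 0.72 × 2.69 × 25 = 48.42 mm
Seasonal total = 281.13 mm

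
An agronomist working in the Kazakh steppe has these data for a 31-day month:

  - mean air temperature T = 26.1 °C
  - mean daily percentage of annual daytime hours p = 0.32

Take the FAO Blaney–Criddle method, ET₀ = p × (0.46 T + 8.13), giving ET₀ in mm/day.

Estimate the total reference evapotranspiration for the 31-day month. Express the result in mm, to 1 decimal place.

ET₀ = 0.32 × (0.46 × 26.1 + 8.13) = 0.32 × 20.136 = 6.4435 mm/d
Monthly total = 6.4435 × 31 = 199.749 mm

199.7 mm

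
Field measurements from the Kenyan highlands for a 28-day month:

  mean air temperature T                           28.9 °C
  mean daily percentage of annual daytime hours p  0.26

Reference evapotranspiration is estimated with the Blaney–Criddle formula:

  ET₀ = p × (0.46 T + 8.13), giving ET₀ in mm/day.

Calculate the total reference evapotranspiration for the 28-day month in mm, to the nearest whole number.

ET₀ = 0.26 × (0.46 × 28.9 + 8.13) = 0.26 × 21.424 = 5.5702 mm/d
Monthly total = 5.5702 × 28 = 155.966 mm

156 mm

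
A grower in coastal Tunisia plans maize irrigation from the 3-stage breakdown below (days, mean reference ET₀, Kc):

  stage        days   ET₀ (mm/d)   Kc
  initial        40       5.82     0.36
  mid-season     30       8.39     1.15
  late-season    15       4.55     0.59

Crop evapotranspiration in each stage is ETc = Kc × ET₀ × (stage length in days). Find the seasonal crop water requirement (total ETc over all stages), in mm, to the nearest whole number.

initial: 0.36 × 5.82 × 40 = 83.81 mm
mid-season: 1.15 × 8.39 × 30 = 289.46 mm
late-season: 0.59 × 4.55 × 15 = 40.27 mm
Seasonal total = 413.54 mm

414 mm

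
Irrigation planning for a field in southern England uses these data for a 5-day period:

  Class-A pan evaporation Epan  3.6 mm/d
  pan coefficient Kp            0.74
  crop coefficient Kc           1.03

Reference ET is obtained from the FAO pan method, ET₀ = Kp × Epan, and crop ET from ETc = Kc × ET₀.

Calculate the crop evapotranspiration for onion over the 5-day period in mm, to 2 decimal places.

13.72 mm

ET₀ = 0.74 × 3.6 = 2.6640 mm/d
ETc = Kc × ET₀ = 1.03 × 2.6640 = 2.7439 mm/d
Over 5 days: 2.7439 × 5 = 13.720 mm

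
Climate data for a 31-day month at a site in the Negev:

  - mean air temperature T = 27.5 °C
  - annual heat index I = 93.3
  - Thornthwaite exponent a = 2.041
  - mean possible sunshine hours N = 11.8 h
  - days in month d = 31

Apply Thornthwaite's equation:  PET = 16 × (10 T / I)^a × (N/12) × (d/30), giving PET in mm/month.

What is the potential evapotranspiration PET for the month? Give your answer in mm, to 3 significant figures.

148 mm

10T/I = 10 × 27.5 / 93.3 = 2.9475
(10T/I)^a = 2.9475^2.041 = 9.0815
Uncorrected PET = 16 × 9.0815 = 145.304 mm
Correction = (N/12)(d/30) = (11.8/12)(31/30) = 1.0161
PET = 145.304 × 1.0161 = 147.643 mm/month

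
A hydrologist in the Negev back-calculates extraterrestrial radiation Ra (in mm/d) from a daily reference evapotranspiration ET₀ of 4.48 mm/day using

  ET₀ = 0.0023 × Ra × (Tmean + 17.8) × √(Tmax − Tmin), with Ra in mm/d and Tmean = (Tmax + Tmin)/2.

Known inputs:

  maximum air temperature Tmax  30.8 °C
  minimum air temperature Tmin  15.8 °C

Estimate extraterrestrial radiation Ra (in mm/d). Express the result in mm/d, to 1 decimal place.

12.2 mm/d

Tmean = 23.30 °C; √ΔT = 3.8730
Ra = ET₀ / [0.0023 × (Tmean+17.8) × √ΔT] = 4.48 / (0.0023 × 41.10 × 3.8730) = 12.237 mm/d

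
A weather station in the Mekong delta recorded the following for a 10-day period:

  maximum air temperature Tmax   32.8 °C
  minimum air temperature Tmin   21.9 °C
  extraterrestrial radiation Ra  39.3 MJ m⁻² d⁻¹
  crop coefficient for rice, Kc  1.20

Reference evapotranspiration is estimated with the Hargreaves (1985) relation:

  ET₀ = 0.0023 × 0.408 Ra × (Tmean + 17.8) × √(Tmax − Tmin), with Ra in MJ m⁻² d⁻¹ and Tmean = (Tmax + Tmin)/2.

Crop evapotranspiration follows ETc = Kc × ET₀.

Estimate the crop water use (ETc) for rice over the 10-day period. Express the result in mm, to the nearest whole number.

66 mm

Tmean = (32.8 + 21.9)/2 = 27.35 °C
0.408 Ra = 0.408 × 39.3 = 16.0344 mm/d equivalent
ET₀ = 0.0023 × 16.0344 × (27.35 + 17.8) × √10.9 = 0.0023 × 16.0344 × 45.15 × 3.3015 = 5.4973 mm/d
ETc = Kc × ET₀ = 1.20 × 5.4973 = 6.5968 mm/d
Over 10 days: 6.5968 × 10 = 65.968 mm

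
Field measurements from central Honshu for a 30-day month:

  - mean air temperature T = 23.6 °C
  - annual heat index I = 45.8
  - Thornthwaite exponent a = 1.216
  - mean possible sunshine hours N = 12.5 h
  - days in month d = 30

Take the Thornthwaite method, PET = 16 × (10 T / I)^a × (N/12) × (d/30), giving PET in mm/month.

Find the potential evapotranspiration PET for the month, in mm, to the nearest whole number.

122 mm

10T/I = 10 × 23.6 / 45.8 = 5.1528
(10T/I)^a = 5.1528^1.216 = 7.3425
Uncorrected PET = 16 × 7.3425 = 117.480 mm
Correction = (N/12)(d/30) = (12.5/12)(30/30) = 1.0417
PET = 117.480 × 1.0417 = 122.379 mm/month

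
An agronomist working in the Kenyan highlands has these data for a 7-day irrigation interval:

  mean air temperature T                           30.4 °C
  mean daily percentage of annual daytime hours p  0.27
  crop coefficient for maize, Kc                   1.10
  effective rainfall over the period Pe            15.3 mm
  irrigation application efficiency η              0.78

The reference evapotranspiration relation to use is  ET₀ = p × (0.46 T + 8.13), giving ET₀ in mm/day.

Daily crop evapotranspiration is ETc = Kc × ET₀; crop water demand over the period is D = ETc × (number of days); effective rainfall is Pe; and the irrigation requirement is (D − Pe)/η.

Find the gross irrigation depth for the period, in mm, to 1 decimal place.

ET₀ = 0.27 × (0.46 × 30.4 + 8.13) = 0.27 × 22.114 = 5.9708 mm/d
ETc = Kc × ET₀ = 1.10 × 5.9708 = 6.5679 mm/d
Crop demand D = ETc × 7 d = 6.5679 × 7 = 45.975 mm
D − Pe = 45.975 − 15.3 = 30.675 mm
Gross irrigation = 30.675 / 0.78 = 39.327 mm

39.3 mm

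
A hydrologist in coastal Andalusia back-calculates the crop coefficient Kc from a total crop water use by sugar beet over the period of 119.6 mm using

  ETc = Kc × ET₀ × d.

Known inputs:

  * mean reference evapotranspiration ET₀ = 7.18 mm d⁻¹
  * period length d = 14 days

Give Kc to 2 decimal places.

1.19

ETc = Kc × ET₀ × d  ⇒  Kc = ETc / (ET₀ × d)
Kc = 119.6 / (7.18 × 14) = 119.6 / 100.52 = 1.1898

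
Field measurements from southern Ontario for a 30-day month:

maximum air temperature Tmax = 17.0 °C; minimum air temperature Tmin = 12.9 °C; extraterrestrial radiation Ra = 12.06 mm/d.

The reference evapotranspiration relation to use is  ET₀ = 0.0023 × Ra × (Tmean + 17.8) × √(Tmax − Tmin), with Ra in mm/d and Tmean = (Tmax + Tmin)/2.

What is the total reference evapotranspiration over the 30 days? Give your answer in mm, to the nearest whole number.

55 mm

Tmean = (17.0 + 12.9)/2 = 14.95 °C
ET₀ = 0.0023 × 12.06 × (14.95 + 17.8) × √4.1 = 0.0023 × 12.06 × 32.75 × 2.0248 = 1.8394 mm/d
Over 30 days: 1.8394 × 30 = 55.182 mm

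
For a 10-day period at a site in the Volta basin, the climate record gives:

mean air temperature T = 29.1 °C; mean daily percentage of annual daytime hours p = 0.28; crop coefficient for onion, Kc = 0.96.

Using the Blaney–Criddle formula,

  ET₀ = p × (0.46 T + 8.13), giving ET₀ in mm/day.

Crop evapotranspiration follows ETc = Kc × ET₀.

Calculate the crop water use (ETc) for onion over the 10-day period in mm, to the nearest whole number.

58 mm

ET₀ = 0.28 × (0.46 × 29.1 + 8.13) = 0.28 × 21.516 = 6.0245 mm/d
ETc = Kc × ET₀ = 0.96 × 6.0245 = 5.7835 mm/d
Over 10 days: 5.7835 × 10 = 57.835 mm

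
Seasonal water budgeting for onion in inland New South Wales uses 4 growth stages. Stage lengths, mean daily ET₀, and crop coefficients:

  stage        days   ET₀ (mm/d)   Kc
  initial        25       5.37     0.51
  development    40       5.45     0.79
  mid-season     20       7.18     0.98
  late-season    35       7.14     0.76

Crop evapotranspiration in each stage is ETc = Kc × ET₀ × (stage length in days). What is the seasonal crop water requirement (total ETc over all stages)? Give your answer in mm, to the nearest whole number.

initial: 0.51 × 5.37 × 25 = 68.47 mm
development: 0.79 × 5.45 × 40 = 172.22 mm
mid-season: 0.98 × 7.18 × 20 = 140.73 mm
late-season: 0.76 × 7.14 × 35 = 189.92 mm
Seasonal total = 571.34 mm

571 mm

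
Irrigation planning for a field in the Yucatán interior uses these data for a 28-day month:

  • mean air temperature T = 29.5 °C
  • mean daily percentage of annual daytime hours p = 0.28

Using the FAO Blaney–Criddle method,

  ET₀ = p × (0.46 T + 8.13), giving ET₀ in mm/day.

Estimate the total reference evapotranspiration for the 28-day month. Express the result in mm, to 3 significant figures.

170 mm

ET₀ = 0.28 × (0.46 × 29.5 + 8.13) = 0.28 × 21.700 = 6.0760 mm/d
Monthly total = 6.0760 × 28 = 170.128 mm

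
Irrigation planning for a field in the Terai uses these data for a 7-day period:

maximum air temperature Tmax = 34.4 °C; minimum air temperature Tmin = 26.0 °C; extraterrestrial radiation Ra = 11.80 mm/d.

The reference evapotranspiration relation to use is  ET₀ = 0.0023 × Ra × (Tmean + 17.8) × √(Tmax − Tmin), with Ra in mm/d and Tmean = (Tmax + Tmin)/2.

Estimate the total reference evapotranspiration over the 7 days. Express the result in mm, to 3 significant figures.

26.4 mm

Tmean = (34.4 + 26.0)/2 = 30.20 °C
ET₀ = 0.0023 × 11.80 × (30.20 + 17.8) × √8.4 = 0.0023 × 11.80 × 48.00 × 2.8983 = 3.7757 mm/d
Over 7 days: 3.7757 × 7 = 26.430 mm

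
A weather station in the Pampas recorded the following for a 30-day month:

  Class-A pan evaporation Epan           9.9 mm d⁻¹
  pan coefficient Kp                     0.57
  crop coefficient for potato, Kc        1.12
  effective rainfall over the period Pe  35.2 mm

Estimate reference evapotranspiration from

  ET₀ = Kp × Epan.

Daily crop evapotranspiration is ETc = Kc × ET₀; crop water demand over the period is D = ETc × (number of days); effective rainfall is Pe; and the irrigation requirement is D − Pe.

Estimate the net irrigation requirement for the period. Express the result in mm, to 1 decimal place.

ET₀ = 0.57 × 9.9 = 5.6430 mm/d
ETc = Kc × ET₀ = 1.12 × 5.6430 = 6.3202 mm/d
Crop demand D = ETc × 30 d = 6.3202 × 30 = 189.606 mm
D − Pe = 189.606 − 35.2 = 154.406 mm

154.4 mm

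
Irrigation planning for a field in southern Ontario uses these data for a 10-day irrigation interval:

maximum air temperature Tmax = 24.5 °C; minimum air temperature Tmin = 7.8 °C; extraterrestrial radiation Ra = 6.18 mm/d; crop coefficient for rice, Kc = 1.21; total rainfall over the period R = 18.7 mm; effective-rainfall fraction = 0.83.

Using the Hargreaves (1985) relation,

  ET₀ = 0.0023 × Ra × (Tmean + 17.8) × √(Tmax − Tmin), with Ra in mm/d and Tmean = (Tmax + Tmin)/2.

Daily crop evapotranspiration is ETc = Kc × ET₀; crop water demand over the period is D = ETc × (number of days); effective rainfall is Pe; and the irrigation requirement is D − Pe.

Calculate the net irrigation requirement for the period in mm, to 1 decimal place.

8.3 mm

Tmean = (24.5 + 7.8)/2 = 16.15 °C
ET₀ = 0.0023 × 6.18 × (16.15 + 17.8) × √16.7 = 0.0023 × 6.18 × 33.95 × 4.0866 = 1.9721 mm/d
ETc = Kc × ET₀ = 1.21 × 1.9721 = 2.3862 mm/d
Crop demand D = ETc × 10 d = 2.3862 × 10 = 23.862 mm
Pe = 0.83 × 18.7 = 15.521 mm
D − Pe = 23.862 − 15.521 = 8.341 mm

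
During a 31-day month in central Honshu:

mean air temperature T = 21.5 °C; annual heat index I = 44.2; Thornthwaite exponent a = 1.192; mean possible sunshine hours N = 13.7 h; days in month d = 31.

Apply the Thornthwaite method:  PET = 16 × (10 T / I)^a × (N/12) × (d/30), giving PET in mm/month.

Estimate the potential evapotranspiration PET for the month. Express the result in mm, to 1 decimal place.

124.4 mm

10T/I = 10 × 21.5 / 44.2 = 4.8643
(10T/I)^a = 4.8643^1.192 = 6.5907
Uncorrected PET = 16 × 6.5907 = 105.451 mm
Correction = (N/12)(d/30) = (13.7/12)(31/30) = 1.1797
PET = 105.451 × 1.1797 = 124.401 mm/month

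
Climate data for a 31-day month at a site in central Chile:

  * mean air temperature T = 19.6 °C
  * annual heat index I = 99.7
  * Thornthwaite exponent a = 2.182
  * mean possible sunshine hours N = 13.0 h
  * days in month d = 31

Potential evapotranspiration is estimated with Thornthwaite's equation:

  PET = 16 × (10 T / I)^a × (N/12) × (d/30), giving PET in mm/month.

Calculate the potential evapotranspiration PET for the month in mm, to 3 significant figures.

78.3 mm

10T/I = 10 × 19.6 / 99.7 = 1.9659
(10T/I)^a = 1.9659^2.182 = 4.3707
Uncorrected PET = 16 × 4.3707 = 69.931 mm
Correction = (N/12)(d/30) = (13.0/12)(31/30) = 1.1194
PET = 69.931 × 1.1194 = 78.281 mm/month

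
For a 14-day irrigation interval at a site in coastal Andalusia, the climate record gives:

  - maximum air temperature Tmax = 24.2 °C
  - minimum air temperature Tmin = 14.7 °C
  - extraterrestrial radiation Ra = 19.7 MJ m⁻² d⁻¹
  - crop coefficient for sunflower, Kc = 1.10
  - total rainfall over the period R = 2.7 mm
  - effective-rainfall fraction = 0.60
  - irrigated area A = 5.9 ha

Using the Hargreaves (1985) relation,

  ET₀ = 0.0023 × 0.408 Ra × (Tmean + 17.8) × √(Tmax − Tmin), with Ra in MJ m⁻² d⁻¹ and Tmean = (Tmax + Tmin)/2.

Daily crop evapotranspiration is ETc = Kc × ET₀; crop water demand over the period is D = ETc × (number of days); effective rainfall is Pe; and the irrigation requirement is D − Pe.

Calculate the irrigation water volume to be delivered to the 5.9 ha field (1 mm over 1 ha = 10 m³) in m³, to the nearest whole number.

Tmean = (24.2 + 14.7)/2 = 19.45 °C
0.408 Ra = 0.408 × 19.7 = 8.0376 mm/d equivalent
ET₀ = 0.0023 × 8.0376 × (19.45 + 17.8) × √9.5 = 0.0023 × 8.0376 × 37.25 × 3.0822 = 2.1225 mm/d
ETc = Kc × ET₀ = 1.10 × 2.1225 = 2.3348 mm/d
Crop demand D = ETc × 14 d = 2.3348 × 14 = 32.687 mm
Pe = 0.60 × 2.7 = 1.620 mm
D − Pe = 32.687 − 1.620 = 31.067 mm
Volume = 31.067 mm × 5.9 ha × 10 = 1833.0 m³

1833 m³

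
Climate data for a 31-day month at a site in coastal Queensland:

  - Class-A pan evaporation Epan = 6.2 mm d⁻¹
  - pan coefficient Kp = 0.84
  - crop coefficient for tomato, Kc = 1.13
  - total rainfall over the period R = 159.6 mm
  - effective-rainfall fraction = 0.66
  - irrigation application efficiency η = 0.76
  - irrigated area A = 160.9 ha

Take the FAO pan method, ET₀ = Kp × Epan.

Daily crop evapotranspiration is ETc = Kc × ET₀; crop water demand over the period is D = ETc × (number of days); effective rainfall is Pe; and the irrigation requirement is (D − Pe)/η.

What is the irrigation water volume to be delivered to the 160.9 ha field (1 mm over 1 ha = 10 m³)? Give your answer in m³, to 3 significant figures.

ET₀ = 0.84 × 6.2 = 5.2080 mm/d
ETc = Kc × ET₀ = 1.13 × 5.2080 = 5.8850 mm/d
Crop demand D = ETc × 31 d = 5.8850 × 31 = 182.435 mm
Pe = 0.66 × 159.6 = 105.336 mm
D − Pe = 182.435 − 105.336 = 77.099 mm
Gross irrigation = 77.099 / 0.76 = 101.446 mm
Volume = 101.446 mm × 160.9 ha × 10 = 163226.6 m³

163000 m³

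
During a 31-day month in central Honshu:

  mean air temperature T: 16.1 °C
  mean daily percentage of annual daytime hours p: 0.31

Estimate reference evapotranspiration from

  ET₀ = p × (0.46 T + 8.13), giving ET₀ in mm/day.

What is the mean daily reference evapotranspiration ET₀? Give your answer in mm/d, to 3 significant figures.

4.82 mm/d

ET₀ = 0.31 × (0.46 × 16.1 + 8.13) = 0.31 × 15.536 = 4.8162 mm/d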